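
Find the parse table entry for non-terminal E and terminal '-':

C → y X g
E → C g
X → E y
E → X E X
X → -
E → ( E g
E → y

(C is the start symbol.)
To find M[E, '-'], we find productions for E where '-' is in the predict set (PREDICT(N → α) = (FIRST(α) \ {ε}) ∪ (FOLLOW(N) if α ⇒* ε)).

Relevant sets:
  FIRST(C) = { 'y' }
  FIRST(X) = { '(', '-', 'y' }

E → C g: PREDICT = { 'y' }
E → X E X: PREDICT = { '(', '-', 'y' }
  '-' is in predict set, so this production goes in M[E, '-']
E → ( E g: PREDICT = { '(' }
E → y: PREDICT = { 'y' }

M[E, '-'] = E → X E X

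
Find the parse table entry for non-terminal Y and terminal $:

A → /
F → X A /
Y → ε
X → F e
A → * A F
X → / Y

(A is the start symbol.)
To find M[Y, $], we find productions for Y where $ is in the predict set (PREDICT(N → α) = (FIRST(α) \ {ε}) ∪ (FOLLOW(N) if α ⇒* ε)).

Relevant sets:
  FOLLOW(Y) = { '*', '/' }

Y → ε: PREDICT = { '*', '/' }

M[Y, $] is empty (no production applies)

Answer: Empty (error entry)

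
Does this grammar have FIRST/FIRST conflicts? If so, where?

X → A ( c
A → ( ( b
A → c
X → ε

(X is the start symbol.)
A FIRST/FIRST conflict occurs when two productions N → α and N → β for the same non-terminal have FIRST(α) ∩ FIRST(β) ≠ ∅ (with ε ∈ FIRST of a nullable right-hand side, so two nullable alternatives also conflict).

FIRST sets of the non-terminals at (or reachable through a nullable prefix from) the front of some alternative:
  FIRST(A) = { '(', 'c' }

Productions for X:
  X → A ( c: FIRST = { '(', 'c' }
  X → ε: FIRST = { ε }
Productions for A:
  A → ( ( b: FIRST = { '(' }
  A → c: FIRST = { 'c' }

All alternatives of each non-terminal have pairwise disjoint FIRST sets.

Answer: No FIRST/FIRST conflicts.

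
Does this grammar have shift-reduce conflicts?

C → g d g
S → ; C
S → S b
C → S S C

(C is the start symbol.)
Augment with C' → C and build the canonical LR(0) collection (I0 = CLOSURE({[C' → . C]}), then GOTO on every symbol after a dot until no new states appear). It has 11 states:
  I0: { [C → . S S C], [C → . g d g], [C' → . C], [S → . ; C], [S → . S b] }  — shift
  I1: { [C → . S S C], [C → . g d g], [S → . ; C], [S → . S b], [S → ; . C] }  — shift
  I2: { [C' → C .] }  — accept
  I3: { [C → S . S C], [S → . ; C], [S → . S b], [S → S . b] }  — shift
  I4: { [C → g . d g] }  — shift
  I5: { [C → g d . g] }  — shift
  I6: { [C → g d g .] }  — reduce
  I7: { [C → . S S C], [C → . g d g], [C → S S . C], [S → . ; C], [S → . S b], [S → S . b] }  — shift
  I8: { [S → S b .] }  — reduce
  I9: { [C → S S C .] }  — reduce
  I10: { [S → ; C .] }  — reduce

No state contains both a complete item and a shift item.

Answer: No shift-reduce conflicts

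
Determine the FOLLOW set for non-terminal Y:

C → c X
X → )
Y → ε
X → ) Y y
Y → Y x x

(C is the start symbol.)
To compute FOLLOW(Y), find every occurrence of Y on a right-hand side N → α Y β: add FIRST(β) \ {ε}, and if β is empty or nullable also add FOLLOW(N). Iterate to a fixed point.

In X → ) Y y: Y is followed by y, add FIRST(y) \ {ε} = { 'y' }
In Y → Y x x: Y is followed by x x, add FIRST(x x) \ {ε} = { 'x' }

Taking the union: FOLLOW(Y) = { 'x', 'y' }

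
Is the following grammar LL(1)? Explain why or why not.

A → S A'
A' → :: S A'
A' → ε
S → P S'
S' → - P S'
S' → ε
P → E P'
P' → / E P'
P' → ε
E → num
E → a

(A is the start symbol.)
A grammar is LL(1) if for each non-terminal N with multiple productions, the predict sets of those productions are pairwise disjoint, where PREDICT(N → α) = (FIRST(α) \ {ε}) ∪ (FOLLOW(N) if α ⇒* ε).

Relevant sets:
  FOLLOW(A') = { $ }
  FOLLOW(S') = { $, '::' }
  FOLLOW(P') = { $, '-', '::' }

For A':
  PREDICT(A' → :: S A') = { '::' }
  PREDICT(A' → ε) = { $ }
For S':
  PREDICT(S' → '-' P S') = { '-' }
  PREDICT(S' → ε) = { $, '::' }
For P':
  PREDICT(P' → '/' E P') = { '/' }
  PREDICT(P' → ε) = { $, '-', '::' }
For E:
  PREDICT(E → num) = { 'num' }
  PREDICT(E → a) = { 'a' }
A, S, P have a single production, so nothing to check there.

All predict sets are disjoint. The grammar IS LL(1).

Answer: Yes, the grammar is LL(1).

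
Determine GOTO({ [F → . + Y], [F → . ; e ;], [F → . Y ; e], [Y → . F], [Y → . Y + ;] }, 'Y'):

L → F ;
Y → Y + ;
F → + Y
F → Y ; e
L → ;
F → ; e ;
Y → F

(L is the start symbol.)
{ [F → Y . ; e], [Y → Y . + ;] }

GOTO(I, 'Y') = CLOSURE({ [A → αX.β] : [A → α.Xβ] ∈ I, X = 'Y' })

Items with dot before 'Y', with the dot advanced:
  [F → . Y ; e] → [F → Y . ; e]
  [Y → . Y + ;] → [Y → Y . + ;]
Closure adds nothing (no advanced item has the dot before a non-terminal).

GOTO = { [F → Y . ; e], [Y → Y . + ;] }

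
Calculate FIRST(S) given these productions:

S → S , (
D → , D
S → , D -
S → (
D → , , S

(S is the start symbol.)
{ '(', ',' }

From S → S , (:
  - S is the symbol being defined: contributes nothing new
    S is not nullable, so stop
From S → , D -:
  - ',' is a terminal: add ',' and stop
From S → (:
  - '(' is a terminal: add '(' and stop

Collecting: FIRST(S) = { '(', ',' }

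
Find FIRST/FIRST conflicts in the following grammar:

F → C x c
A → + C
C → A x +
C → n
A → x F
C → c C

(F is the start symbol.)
A FIRST/FIRST conflict occurs when two productions N → α and N → β for the same non-terminal have FIRST(α) ∩ FIRST(β) ≠ ∅ (with ε ∈ FIRST of a nullable right-hand side, so two nullable alternatives also conflict).

FIRST sets of the non-terminals at (or reachable through a nullable prefix from) the front of some alternative:
  FIRST(A) = { '+', 'x' }

Productions for A:
  A → + C: FIRST = { '+' }
  A → x F: FIRST = { 'x' }
Productions for C:
  C → A x +: FIRST = { '+', 'x' }
  C → n: FIRST = { 'n' }
  C → c C: FIRST = { 'c' }
F has only one production, so no FIRST/FIRST conflict is possible there.

All alternatives of each non-terminal have pairwise disjoint FIRST sets.

Answer: No FIRST/FIRST conflicts.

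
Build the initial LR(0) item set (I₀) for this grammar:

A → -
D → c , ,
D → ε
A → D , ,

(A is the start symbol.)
First, augment the grammar with A' → A
I₀ = CLOSURE({ [A' → . A] }):
  [A' → . A] has the dot before A: add [A → . -], [A → . D , ,]
  [A → . D , ,] has the dot before D: add [D → . c , ,], [D → .]
No further items can be added.

I₀ = { [A → . -], [A → . D , ,], [A' → . A], [D → . c , ,], [D → .] }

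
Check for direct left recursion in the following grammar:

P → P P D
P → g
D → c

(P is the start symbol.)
Yes, P is left-recursive

Direct left recursion occurs when N → N α for some non-terminal N (the right-hand side begins with the left-hand side itself).

P → P P D: LEFT RECURSIVE (starts with P)
P → g: starts with g
D → c: starts with c

The grammar has direct left recursion on: P.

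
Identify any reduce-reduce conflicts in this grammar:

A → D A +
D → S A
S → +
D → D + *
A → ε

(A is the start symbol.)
No reduce-reduce conflicts

A reduce-reduce conflict occurs when an LR(0) state has two complete items [A → α .] and [B → β .] — both call for a reduction, and with no lookahead the parser cannot choose between them.

Augment with A' → A and build the canonical LR(0) collection (I0 = CLOSURE({[A' → . A]}), then GOTO on every symbol after a dot until no new states appear). It has 10 states:
  I0: { [A → . D A +], [A → .], [A' → . A], [D → . D + *], [D → . S A], [S → . +] }  — shift, reduce
  I1: { [S → + .] }  — reduce
  I2: { [A' → A .] }  — accept
  I3: { [A → . D A +], [A → .], [A → D . A +], [D → . D + *], [D → . S A], [D → D . + *], [S → . +] }  — shift, reduce
  I4: { [A → . D A +], [A → .], [D → . D + *], [D → . S A], [D → S . A], [S → . +] }  — shift, reduce
  I5: { [D → S A .] }  — reduce
  I6: { [D → D + . *], [S → + .] }  — shift, reduce
  I7: { [A → D A . +] }  — shift
  I8: { [A → D A + .] }  — reduce
  I9: { [D → D + * .] }  — reduce

No state contains more than one complete item.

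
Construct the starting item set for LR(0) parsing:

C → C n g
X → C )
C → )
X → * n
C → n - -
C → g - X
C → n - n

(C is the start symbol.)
First, augment the grammar with C' → C
I₀ = CLOSURE({ [C' → . C] }):
  [C' → . C] has the dot before C: add [C → . C n g], [C → . )], [C → . n - -], [C → . g - X], [C → . n - n]
No further items can be added.

I₀ = { [C → . )], [C → . C n g], [C → . g - X], [C → . n - -], [C → . n - n], [C' → . C] }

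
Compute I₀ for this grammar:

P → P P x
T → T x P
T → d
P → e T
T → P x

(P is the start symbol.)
{ [P → . P P x], [P → . e T], [P' → . P] }

First, augment the grammar with P' → P
I₀ = CLOSURE({ [P' → . P] }):
  [P' → . P] has the dot before P: add [P → . P P x], [P → . e T]
No further items can be added.

I₀ = { [P → . P P x], [P → . e T], [P' → . P] }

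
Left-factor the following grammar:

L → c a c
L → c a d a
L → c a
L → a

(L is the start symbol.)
Left-factoring transforms A → αβ₁ | αβ₂ into A → αA' and A' → β₁ | β₂
(α is the longest common prefix among the alternatives). Repeat until
no nonterminal has two alternatives with a common prefix.

Round 1: L has alternatives sharing prefix 'c a'. Introduce L': L → c a L'
  Add: L' → c
  Add: L' → d a
  Add: L' → ε

No remaining common prefixes — done.

Resulting grammar:
L → c a L'
L' → c
L' → d a
L' → ε
L → a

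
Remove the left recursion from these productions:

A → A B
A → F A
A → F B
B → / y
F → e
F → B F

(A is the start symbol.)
A → F A A'
A → F B A'
A' → B A'
A' → ε
B → / y
F → e
F → B F

A is directly left-recursive. The standard transformation for
  A → A α₁ | ... | A α_m | β₁ | ... | β_n
is
  A  → β₁ A' | ... | β_n A'
  A' → α₁ A' | ... | α_m A' | ε

A → F A becomes A → F A A'
A → F B becomes A → F B A'
A → A B becomes A' → B A'
Add A' → ε

Productions for other non-terminals are unchanged:
  B → / y
  F → e
  F → B F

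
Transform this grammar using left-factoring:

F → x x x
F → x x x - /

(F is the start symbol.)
Left-factoring transforms A → αβ₁ | αβ₂ into A → αA' and A' → β₁ | β₂
(α is the longest common prefix among the alternatives). Repeat until
no nonterminal has two alternatives with a common prefix.

Round 1: F has alternatives sharing prefix 'x x x'. Introduce F': F → x x x F'
  Add: F' → ε
  Add: F' → - /

No remaining common prefixes — done.

Resulting grammar:
F → x x x F'
F' → ε
F' → - /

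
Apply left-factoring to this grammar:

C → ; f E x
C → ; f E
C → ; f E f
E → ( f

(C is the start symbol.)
Left-factoring transforms A → αβ₁ | αβ₂ into A → αA' and A' → β₁ | β₂
(α is the longest common prefix among the alternatives). Repeat until
no nonterminal has two alternatives with a common prefix.

Round 1: C has alternatives sharing prefix '; f E'. Introduce C': C → ; f E C'
  Add: C' → x
  Add: C' → ε
  Add: C' → f

No remaining common prefixes — done.

Resulting grammar:
C → ; f E C'
C' → x
C' → ε
C' → f
E → ( f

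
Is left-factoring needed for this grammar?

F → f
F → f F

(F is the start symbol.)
Left-factoring is needed when two productions for the same non-terminal
share a common prefix on the right-hand side.

Productions for F:
  F → f
  F → f F

Found common prefix 'f' in productions for F

Answer: Yes, F has productions with common prefix 'f'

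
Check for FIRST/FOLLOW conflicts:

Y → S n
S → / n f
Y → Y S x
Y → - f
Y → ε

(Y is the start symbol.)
Nullable non-terminals: Y.
FIRST sets used below: FIRST(S) = { '/' }, FIRST(Y) = { '-', '/', ε }

Y: nullable alternative(s) Y → ε; FOLLOW(Y) = { $, '/' }
  Y → S n: FIRST \ {ε} = { '/' } — overlaps FOLLOW(Y) on { '/' }: CONFLICT
  Y → Y S x: FIRST \ {ε} = { '-', '/' } — overlaps FOLLOW(Y) on { '/' }: CONFLICT
  Y → - f: FIRST \ {ε} = { '-' } — disjoint from FOLLOW(Y)
  Y → ε: FIRST \ {ε} = { } — this is the only nullable alternative, skip

S has no nullable alternative, so no FIRST/FOLLOW check is needed there.

So the grammar has 2 FIRST/FOLLOW conflicts (marked CONFLICT above).

Answer: Yes. Y → S n with FOLLOW(Y) on { '/' }; Y → Y S x with FOLLOW(Y) on { '/' }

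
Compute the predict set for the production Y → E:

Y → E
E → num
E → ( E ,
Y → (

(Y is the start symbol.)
PREDICT(Y → E) = (FIRST(RHS) \ {ε}) ∪ (FOLLOW(Y) if ε ∈ FIRST(RHS), i.e. RHS ⇒* ε)
FIRST(E) = { '(', 'num' }
FIRST(E) = { '(', 'num' }
ε ∉ FIRST(E), so FOLLOW(Y) is not added.
PREDICT(Y → E) = { '(', 'num' }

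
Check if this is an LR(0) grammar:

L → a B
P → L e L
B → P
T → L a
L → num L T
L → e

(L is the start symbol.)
A grammar is LR(0) if no state in the canonical LR(0) collection has:
  - both a shift item (dot before a terminal) and a complete item (shift-reduce conflict), or
  - two or more complete items (reduce-reduce conflict; the accept item [L' → L .] counts as a complete item here).

Augment with L' → L and build the canonical LR(0) collection (I0 = CLOSURE({[L' → . L]}), then GOTO on every symbol after a dot until no new states appear). It has 14 states:
  I0: { [L → . a B], [L → . e], [L → . num L T], [L' → . L] }  — shift
  I1: { [L' → L .] }  — accept
  I2: { [B → . P], [L → . a B], [L → . e], [L → . num L T], [L → a . B], [P → . L e L] }  — shift
  I3: { [L → e .] }  — reduce
  I4: { [L → . a B], [L → . e], [L → . num L T], [L → num . L T] }  — shift
  I5: { [L → . a B], [L → . e], [L → . num L T], [L → num L . T], [T → . L a] }  — shift
  I6: { [T → L . a] }  — shift
  I7: { [L → num L T .] }  — reduce
  I8: { [T → L a .] }  — reduce
  I9: { [L → a B .] }  — reduce
  I10: { [P → L . e L] }  — shift
  I11: { [B → P .] }  — reduce
  I12: { [L → . a B], [L → . e], [L → . num L T], [P → L e . L] }  — shift
  I13: { [P → L e L .] }  — reduce

Every state is either a pure shift/goto state or contains exactly one complete item and nothing to shift — no conflicts. The grammar is LR(0).

Answer: Yes, the grammar is LR(0)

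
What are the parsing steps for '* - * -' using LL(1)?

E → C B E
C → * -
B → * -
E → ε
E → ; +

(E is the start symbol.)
LL(1) parsing maintains a stack (initially the start symbol over $) and the input. At each step: if the stack top is a terminal, match it against the current input token; if it is a non-terminal N, replace it with the RHS of M[N, lookahead] (the unique production whose predict set contains the lookahead).

Stack is shown with the top on the left.

Stack      Input      Action
----------------------------
E $        * - * - $  output E → C B E
C B E $    * - * - $  output C → * -
* - B E $  * - * - $  match '*'
- B E $    - * - $    match '-'
B E $      * - $      output B → * -
* - E $    * - $      match '*'
- E $      - $        match '-'
E $        $          output E → ε
$          $          accept

The string is accepted.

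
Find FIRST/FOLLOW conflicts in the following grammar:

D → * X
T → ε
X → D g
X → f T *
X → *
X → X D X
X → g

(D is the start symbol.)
No FIRST/FOLLOW conflicts.

A FIRST/FOLLOW conflict occurs when a non-terminal N has a nullable alternative N → β (β ⇒* ε) and another alternative N → α with FIRST(α) ∩ FOLLOW(N) ≠ ∅: on such a lookahead the parser cannot decide between expanding α and letting N vanish via β.

Nullable non-terminals: T.
T has a nullable alternative but only one production, so nothing to check.

D, X have no nullable alternative, so no FIRST/FOLLOW check is needed there.

No FIRST/FOLLOW conflicts found.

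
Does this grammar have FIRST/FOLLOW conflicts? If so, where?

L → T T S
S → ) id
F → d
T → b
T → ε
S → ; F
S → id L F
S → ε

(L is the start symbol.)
Yes. T → b with FOLLOW(T) on { 'b' }

Nullable non-terminals: L, S, T.
L has a nullable alternative but only one production, so nothing to check.

S: nullable alternative(s) S → ε; FOLLOW(S) = { $, 'd' }
  S → ) id: FIRST \ {ε} = { ')' } — disjoint from FOLLOW(S)
  S → ; F: FIRST \ {ε} = { ';' } — disjoint from FOLLOW(S)
  S → id L F: FIRST \ {ε} = { 'id' } — disjoint from FOLLOW(S)
  S → ε: FIRST \ {ε} = { } — this is the only nullable alternative, skip

T: nullable alternative(s) T → ε; FOLLOW(T) = { $, ')', ';', 'b', 'd', 'id' }
  T → b: FIRST \ {ε} = { 'b' } — overlaps FOLLOW(T) on { 'b' }: CONFLICT
  T → ε: FIRST \ {ε} = { } — this is the only nullable alternative, skip

F has no nullable alternative, so no FIRST/FOLLOW check is needed there.

So the grammar has 1 FIRST/FOLLOW conflict (marked CONFLICT above).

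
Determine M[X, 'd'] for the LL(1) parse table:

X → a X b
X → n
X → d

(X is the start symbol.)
To find M[X, 'd'], we find productions for X where 'd' is in the predict set (PREDICT(N → α) = (FIRST(α) \ {ε}) ∪ (FOLLOW(N) if α ⇒* ε)).

X → a X b: PREDICT = { 'a' }
X → n: PREDICT = { 'n' }
X → d: PREDICT = { 'd' }
  'd' is in predict set, so this production goes in M[X, 'd']

M[X, 'd'] = X → d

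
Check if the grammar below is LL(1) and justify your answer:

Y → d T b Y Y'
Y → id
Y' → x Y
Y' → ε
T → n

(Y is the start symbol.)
No. Predict set conflict for Y': { 'x' }

A grammar is LL(1) if for each non-terminal N with multiple productions, the predict sets of those productions are pairwise disjoint, where PREDICT(N → α) = (FIRST(α) \ {ε}) ∪ (FOLLOW(N) if α ⇒* ε).

Relevant sets:
  FOLLOW(Y') = { $, 'x' }

For Y:
  PREDICT(Y → d T b Y Y') = { 'd' }
  PREDICT(Y → id) = { 'id' }
For Y':
  PREDICT(Y' → x Y) = { 'x' }
  PREDICT(Y' → ε) = { $, 'x' }
T has a single production, so nothing to check there.

Conflict found: Predict set conflict for Y': { 'x' }
The grammar is NOT LL(1).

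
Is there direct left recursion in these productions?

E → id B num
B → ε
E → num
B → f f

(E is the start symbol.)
Direct left recursion occurs when N → N α for some non-terminal N (the right-hand side begins with the left-hand side itself).

E → id B num: starts with id
B → ε: starts with ε
E → num: starts with num
B → f f: starts with f

No direct left recursion found.

Answer: No direct left recursion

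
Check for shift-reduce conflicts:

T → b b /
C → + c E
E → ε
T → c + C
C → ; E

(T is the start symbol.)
No shift-reduce conflicts

Augment with T' → T and build the canonical LR(0) collection (I0 = CLOSURE({[T' → . T]}), then GOTO on every symbol after a dot until no new states appear). It has 13 states:
  I0: { [T → . b b /], [T → . c + C], [T' → . T] }  — shift
  I1: { [T' → T .] }  — accept
  I2: { [T → b . b /] }  — shift
  I3: { [T → c . + C] }  — shift
  I4: { [C → . + c E], [C → . ; E], [T → c + . C] }  — shift
  I5: { [C → + . c E] }  — shift
  I6: { [C → ; . E], [E → .] }  — reduce
  I7: { [T → c + C .] }  — reduce
  I8: { [C → ; E .] }  — reduce
  I9: { [C → + c . E], [E → .] }  — reduce
  I10: { [C → + c E .] }  — reduce
  I11: { [T → b b . /] }  — shift
  I12: { [T → b b / .] }  — reduce

No state contains both a complete item and a shift item.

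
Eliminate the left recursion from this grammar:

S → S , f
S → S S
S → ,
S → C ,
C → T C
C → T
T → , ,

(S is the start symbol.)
S → , S'
S → C , S'
S' → , f S'
S' → S S'
S' → ε
C → T C
C → T
T → , ,

S is directly left-recursive. The standard transformation for
  A → A α₁ | ... | A α_m | β₁ | ... | β_n
is
  A  → β₁ A' | ... | β_n A'
  A' → α₁ A' | ... | α_m A' | ε

S → , becomes S → , S'
S → C , becomes S → C , S'
S → S , f becomes S' → , f S'
S → S S becomes S' → S S'
Add S' → ε

Productions for other non-terminals are unchanged:
  C → T C
  C → T
  T → , ,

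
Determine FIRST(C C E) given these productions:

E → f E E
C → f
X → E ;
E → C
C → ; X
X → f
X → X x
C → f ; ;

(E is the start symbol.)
{ ';', 'f' }

FIRST sets of the non-terminals involved (from the grammar, by fixed-point iteration):
  FIRST(C) = { ';', 'f' }

To compute FIRST(C C E), process the symbols left to right:
Symbol C is a non-terminal. Add FIRST(C) \ {ε} = { ';', 'f' }
C is not nullable (ε ∉ FIRST(C)), so stop here.
FIRST(C C E) = { ';', 'f' }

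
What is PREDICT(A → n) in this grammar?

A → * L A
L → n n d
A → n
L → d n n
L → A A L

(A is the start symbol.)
PREDICT(A → n) = (FIRST(RHS) \ {ε}) ∪ (FOLLOW(A) if ε ∈ FIRST(RHS), i.e. RHS ⇒* ε)
FIRST(n) = { 'n' }
ε ∉ FIRST(n), so FOLLOW(A) is not added.
PREDICT(A → n) = { 'n' }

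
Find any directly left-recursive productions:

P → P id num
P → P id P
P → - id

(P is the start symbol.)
Yes, P is left-recursive

Direct left recursion occurs when N → N α for some non-terminal N (the right-hand side begins with the left-hand side itself).

P → P id num: LEFT RECURSIVE (starts with P)
P → P id P: LEFT RECURSIVE (starts with P)
P → - id: starts with '-'

The grammar has direct left recursion on: P.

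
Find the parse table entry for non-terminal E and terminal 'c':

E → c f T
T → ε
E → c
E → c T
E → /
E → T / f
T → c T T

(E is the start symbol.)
To find M[E, 'c'], we find productions for E where 'c' is in the predict set (PREDICT(N → α) = (FIRST(α) \ {ε}) ∪ (FOLLOW(N) if α ⇒* ε)).

Relevant sets:
  FIRST(T) = { 'c', ε }

E → c f T: PREDICT = { 'c' }
  'c' is in predict set, so this production goes in M[E, 'c']
E → c: PREDICT = { 'c' }
  'c' is in predict set, so this production goes in M[E, 'c']
E → c T: PREDICT = { 'c' }
  'c' is in predict set, so this production goes in M[E, 'c']
E → /: PREDICT = { '/' }
E → T / f: PREDICT = { '/', 'c' }
  'c' is in predict set, so this production goes in M[E, 'c']

M[E, 'c'] = E → c f T, E → c, E → c T, E → T / f  (a multiply-defined cell — the grammar is not LL(1))

Answer: E → c f T, E → c, E → c T, E → T / f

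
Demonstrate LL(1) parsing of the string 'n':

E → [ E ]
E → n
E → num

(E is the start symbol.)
Stack is shown with the top on the left.

Stack  Input  Action
--------------------
E $    n $    output E → n
n $    n $    match 'n'
$      $      accept

The string is accepted.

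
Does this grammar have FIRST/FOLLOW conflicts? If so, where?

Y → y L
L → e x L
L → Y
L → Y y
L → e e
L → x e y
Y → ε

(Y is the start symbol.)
Nullable non-terminals: L, Y.
FIRST sets used below: FIRST(Y) = { 'y', ε }

L: nullable alternative(s) L → Y; FOLLOW(L) = { $, 'y' }
  L → e x L: FIRST \ {ε} = { 'e' } — disjoint from FOLLOW(L)
  L → Y: FIRST \ {ε} = { 'y' } — this is the only nullable alternative, skip
  L → Y y: FIRST \ {ε} = { 'y' } — overlaps FOLLOW(L) on { 'y' }: CONFLICT
  L → e e: FIRST \ {ε} = { 'e' } — disjoint from FOLLOW(L)
  L → x e y: FIRST \ {ε} = { 'x' } — disjoint from FOLLOW(L)

Y: nullable alternative(s) Y → ε; FOLLOW(Y) = { $, 'y' }
  Y → y L: FIRST \ {ε} = { 'y' } — overlaps FOLLOW(Y) on { 'y' }: CONFLICT
  Y → ε: FIRST \ {ε} = { } — this is the only nullable alternative, skip

So the grammar has 2 FIRST/FOLLOW conflicts (marked CONFLICT above).

Answer: Yes. Y → y L with FOLLOW(Y) on { 'y' }; L → Y y with FOLLOW(L) on { 'y' }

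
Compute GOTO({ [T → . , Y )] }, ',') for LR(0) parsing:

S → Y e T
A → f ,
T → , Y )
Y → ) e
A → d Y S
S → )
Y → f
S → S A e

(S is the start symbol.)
{ [T → , . Y )], [Y → . ) e], [Y → . f] }

GOTO(I, ',') = CLOSURE({ [A → αX.β] : [A → α.Xβ] ∈ I, X = ',' })

Items with dot before ',', with the dot advanced:
  [T → . , Y )] → [T → , . Y )]
Closure of the advanced items:
  [T → , . Y )] has the dot before Y: add [Y → . ) e], [Y → . f]

GOTO = { [T → , . Y )], [Y → . ) e], [Y → . f] }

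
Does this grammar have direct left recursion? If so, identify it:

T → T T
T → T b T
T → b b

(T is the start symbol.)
Direct left recursion occurs when N → N α for some non-terminal N (the right-hand side begins with the left-hand side itself).

T → T T: LEFT RECURSIVE (starts with T)
T → T b T: LEFT RECURSIVE (starts with T)
T → b b: starts with b

The grammar has direct left recursion on: T.

Answer: Yes, T is left-recursive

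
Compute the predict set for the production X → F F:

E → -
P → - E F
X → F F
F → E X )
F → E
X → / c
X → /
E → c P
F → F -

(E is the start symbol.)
{ '-', 'c' }

PREDICT(X → F F) = (FIRST(RHS) \ {ε}) ∪ (FOLLOW(X) if ε ∈ FIRST(RHS), i.e. RHS ⇒* ε)
FIRST(F) = { '-', 'c' }
FIRST(F F) = { '-', 'c' }
ε ∉ FIRST(F F), so FOLLOW(X) is not added.
PREDICT(X → F F) = { '-', 'c' }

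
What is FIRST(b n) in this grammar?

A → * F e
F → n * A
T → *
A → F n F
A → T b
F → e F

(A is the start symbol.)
To compute FIRST(b n), process the symbols left to right:
Symbol b is a terminal. Add 'b' and stop.
FIRST(b n) = { 'b' }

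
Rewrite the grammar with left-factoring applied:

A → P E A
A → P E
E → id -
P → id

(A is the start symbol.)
Left-factoring transforms A → αβ₁ | αβ₂ into A → αA' and A' → β₁ | β₂
(α is the longest common prefix among the alternatives). Repeat until
no nonterminal has two alternatives with a common prefix.

Round 1: A has alternatives sharing prefix 'P E'. Introduce A': A → P E A'
  Add: A' → A
  Add: A' → ε

No remaining common prefixes — done.

Resulting grammar:
A → P E A'
A' → A
A' → ε
E → id -
P → id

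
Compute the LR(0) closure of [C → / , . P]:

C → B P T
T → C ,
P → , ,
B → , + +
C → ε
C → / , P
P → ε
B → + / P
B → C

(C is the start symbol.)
{ [C → / , . P], [P → . , ,], [P → .] }

To compute CLOSURE, for each item [A → α.Bβ] where B is a non-terminal, add [B → .γ] for all productions B → γ; repeat for the newly added items until nothing changes.

Start with: [C → / , . P]
  [C → / , . P] has the dot before P: add [P → . , ,], [P → .]
No further items can be added.

CLOSURE = { [C → / , . P], [P → . , ,], [P → .] }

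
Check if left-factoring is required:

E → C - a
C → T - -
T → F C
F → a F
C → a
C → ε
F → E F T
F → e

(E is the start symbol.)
Left-factoring is needed when two productions for the same non-terminal
share a common prefix on the right-hand side.

Productions for C:
  C → T - -
  C → a
  C → ε
Productions for F:
  F → a F
  F → E F T
  F → e

No common prefixes found.

Answer: No, left-factoring is not needed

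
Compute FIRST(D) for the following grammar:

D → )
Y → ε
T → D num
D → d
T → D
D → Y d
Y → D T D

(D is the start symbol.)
{ ')', 'd' }

FIRST sets of the other non-terminals involved (by the same procedure, iterated to a fixed point):
  FIRST(Y) = { ')', 'd', ε }

From D → ):
  - ')' is a terminal: add ')' and stop
From D → d:
  - d is a terminal: add 'd' and stop
From D → Y d:
  - Y is a non-terminal: add FIRST(Y) \ {ε} = { ')', 'd' }
    Y is nullable, so continue to the next symbol
  - d is a terminal: add 'd' and stop

Collecting: FIRST(D) = { ')', 'd' }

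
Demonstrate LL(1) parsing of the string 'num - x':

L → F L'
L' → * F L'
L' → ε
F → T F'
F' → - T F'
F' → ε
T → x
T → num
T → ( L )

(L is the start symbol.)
LL(1) parsing maintains a stack (initially the start symbol over $) and the input. At each step: if the stack top is a terminal, match it against the current input token; if it is a non-terminal N, replace it with the RHS of M[N, lookahead] (the unique production whose predict set contains the lookahead).

Stack is shown with the top on the left.

Stack        Input      Action
------------------------------
L $          num - x $  output L → F L'
F L' $       num - x $  output F → T F'
T F' L' $    num - x $  output T → num
num F' L' $  num - x $  match 'num'
F' L' $      - x $      output F' → - T F'
- T F' L' $  - x $      match '-'
T F' L' $    x $        output T → x
x F' L' $    x $        match 'x'
F' L' $      $          output F' → ε
L' $         $          output L' → ε
$            $          accept

The string is accepted.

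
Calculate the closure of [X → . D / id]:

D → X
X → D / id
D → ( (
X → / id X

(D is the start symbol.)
To compute CLOSURE, for each item [A → α.Bβ] where B is a non-terminal, add [B → .γ] for all productions B → γ; repeat for the newly added items until nothing changes.

Start with: [X → . D / id]
  [X → . D / id] has the dot before D: add [D → . X], [D → . ( (]
  [D → . X] has the dot before X: add [X → . / id X]
No further items can be added.

CLOSURE = { [D → . ( (], [D → . X], [X → . / id X], [X → . D / id] }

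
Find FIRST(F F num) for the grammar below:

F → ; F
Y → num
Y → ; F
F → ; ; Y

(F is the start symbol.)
FIRST sets of the non-terminals involved (from the grammar, by fixed-point iteration):
  FIRST(F) = { ';' }

To compute FIRST(F F num), process the symbols left to right:
Symbol F is a non-terminal. Add FIRST(F) \ {ε} = { ';' }
F is not nullable (ε ∉ FIRST(F)), so stop here.
FIRST(F F num) = { ';' }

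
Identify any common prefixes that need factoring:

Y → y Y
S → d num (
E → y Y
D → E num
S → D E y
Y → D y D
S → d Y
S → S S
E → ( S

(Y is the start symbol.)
Left-factoring is needed when two productions for the same non-terminal
share a common prefix on the right-hand side.

Productions for Y:
  Y → y Y
  Y → D y D
Productions for S:
  S → d num (
  S → D E y
  S → d Y
  S → S S
Productions for E:
  E → y Y
  E → ( S

Found common prefix 'd' in productions for S

Answer: Yes, S has productions with common prefix 'd'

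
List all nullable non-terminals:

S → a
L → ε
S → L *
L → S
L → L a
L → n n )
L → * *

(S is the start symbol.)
{ 'L' }

A non-terminal is nullable if it can derive ε (the empty string): either it has an ε-production, or it has a production whose right-hand side consists entirely of nullable non-terminals.

ε-productions: L → ε
So L is immediately nullable.
No further non-terminal can be added: every production for the remaining non-terminals contains a terminal or a non-nullable non-terminal.
Nullable = { 'L' }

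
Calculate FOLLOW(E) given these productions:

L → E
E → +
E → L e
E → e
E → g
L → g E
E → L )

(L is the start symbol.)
{ $, ')', 'e' }

In L → E: E is at the end, add FOLLOW(L)
In L → g E: E is at the end, add FOLLOW(L)

The FOLLOW sets referred to above (computed the same way, to a fixed point):
  FOLLOW(L) = { $, ')', 'e' }

Taking the union: FOLLOW(E) = { $, ')', 'e' }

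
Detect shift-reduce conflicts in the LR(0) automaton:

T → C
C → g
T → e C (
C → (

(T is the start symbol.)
No shift-reduce conflicts

Augment with T' → T and build the canonical LR(0) collection (I0 = CLOSURE({[T' → . T]}), then GOTO on every symbol after a dot until no new states appear). It has 8 states:
  I0: { [C → . (], [C → . g], [T → . C], [T → . e C (], [T' → . T] }  — shift
  I1: { [C → ( .] }  — reduce
  I2: { [T → C .] }  — reduce
  I3: { [T' → T .] }  — accept
  I4: { [C → . (], [C → . g], [T → e . C (] }  — shift
  I5: { [C → g .] }  — reduce
  I6: { [T → e C . (] }  — shift
  I7: { [T → e C ( .] }  — reduce

No state contains both a complete item and a shift item.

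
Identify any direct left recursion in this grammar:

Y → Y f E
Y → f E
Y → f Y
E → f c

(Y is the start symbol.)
Direct left recursion occurs when N → N α for some non-terminal N (the right-hand side begins with the left-hand side itself).

Y → Y f E: LEFT RECURSIVE (starts with Y)
Y → f E: starts with f
Y → f Y: starts with f
E → f c: starts with f

The grammar has direct left recursion on: Y.

Answer: Yes, Y is left-recursive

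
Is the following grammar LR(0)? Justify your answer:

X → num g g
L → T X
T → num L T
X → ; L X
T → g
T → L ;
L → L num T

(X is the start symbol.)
No. Shift-reduce conflict between [T → num L T .] and [X → . ; L X]

A grammar is LR(0) if no state in the canonical LR(0) collection has:
  - both a shift item (dot before a terminal) and a complete item (shift-reduce conflict), or
  - two or more complete items (reduce-reduce conflict; the accept item [X' → X .] counts as a complete item here).

Augment with X' → X and build the canonical LR(0) collection (I0 = CLOSURE({[X' → . X]}), then GOTO on every symbol after a dot until no new states appear). It has 22 states:
  I0: { [X → . ; L X], [X → . num g g], [X' → . X] }  — shift
  I1: { [L → . L num T], [L → . T X], [T → . L ;], [T → . g], [T → . num L T], [X → ; . L X] }  — shift
  I2: { [X' → X .] }  — accept
  I3: { [X → num . g g] }  — shift
  I4: { [X → num g . g] }  — shift
  I5: { [X → num g g .] }  — reduce
  I6: { [L → L . num T], [T → L . ;], [X → . ; L X], [X → . num g g], [X → ; L . X] }  — shift
  I7: { [L → T . X], [X → . ; L X], [X → . num g g] }  — shift
  I8: { [T → g .] }  — reduce
  I9: { [L → . L num T], [L → . T X], [T → . L ;], [T → . g], [T → . num L T], [T → num . L T] }  — shift
  I10: { [L → . L num T], [L → . T X], [L → L . num T], [T → . L ;], [T → . g], [T → . num L T], [T → L . ;], [T → num L . T] }  — shift
  I11: { [T → L ; .] }  — reduce
  I12: { [L → L . num T], [T → L . ;] }  — shift
  I13: { [L → T . X], [T → num L T .], [X → . ; L X], [X → . num g g] }  — shift, reduce
  I14: { [L → . L num T], [L → . T X], [L → L num . T], [T → . L ;], [T → . g], [T → . num L T], [T → num . L T] }  — shift
  I15: { [L → L num T .], [L → T . X], [X → . ; L X], [X → . num g g] }  — shift, reduce
  I16: { [L → T X .] }  — reduce
  I17: { [L → . L num T], [L → . T X], [L → L num . T], [T → . L ;], [T → . g], [T → . num L T] }  — shift
  I18: { [L → . L num T], [L → . T X], [T → . L ;], [T → . g], [T → . num L T], [T → L ; .], [X → ; . L X] }  — shift, reduce
  I19: { [X → ; L X .] }  — reduce
  I20: { [L → . L num T], [L → . T X], [L → L num . T], [T → . L ;], [T → . g], [T → . num L T], [X → num . g g] }  — shift
  I21: { [T → g .], [X → num g . g] }  — shift, reduce

Conflict in state I13:
  Shift-reduce conflict between [T → num L T .] and [X → . ; L X]
So the grammar is NOT LR(0).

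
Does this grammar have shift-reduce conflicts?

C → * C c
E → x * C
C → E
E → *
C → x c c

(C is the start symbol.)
Yes — I1: [E → * .] vs [C → . * C c]

Augment with C' → C and build the canonical LR(0) collection (I0 = CLOSURE({[C' → . C]}), then GOTO on every symbol after a dot until no new states appear). It has 11 states:
  I0: { [C → . * C c], [C → . E], [C → . x c c], [C' → . C], [E → . *], [E → . x * C] }  — shift
  I1: { [C → * . C c], [C → . * C c], [C → . E], [C → . x c c], [E → * .], [E → . *], [E → . x * C] }  — shift, reduce
  I2: { [C' → C .] }  — accept
  I3: { [C → E .] }  — reduce
  I4: { [C → x . c c], [E → x . * C] }  — shift
  I5: { [C → . * C c], [C → . E], [C → . x c c], [E → . *], [E → . x * C], [E → x * . C] }  — shift
  I6: { [C → x c . c] }  — shift
  I7: { [C → x c c .] }  — reduce
  I8: { [E → x * C .] }  — reduce
  I9: { [C → * C . c] }  — shift
  I10: { [C → * C c .] }  — reduce

I1 contains reduce item [E → * .] and shift items [C → . * C c], [C → . x c c], [E → . *], [E → . x * C] — shift-reduce conflict.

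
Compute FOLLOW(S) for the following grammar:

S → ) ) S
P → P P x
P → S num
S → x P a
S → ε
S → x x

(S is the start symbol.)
{ $, 'num' }

To compute FOLLOW(S), find every occurrence of S on a right-hand side N → α S β: add FIRST(β) \ {ε}, and if β is empty or nullable also add FOLLOW(N). Iterate to a fixed point.

S is the start symbol, so $ ∈ FOLLOW(S).
In S → ) ) S: S is at the end; this adds FOLLOW(S) to itself — nothing new
In P → S num: S is followed by num, add FIRST(num) \ {ε} = { 'num' }

Taking the union: FOLLOW(S) = { $, 'num' }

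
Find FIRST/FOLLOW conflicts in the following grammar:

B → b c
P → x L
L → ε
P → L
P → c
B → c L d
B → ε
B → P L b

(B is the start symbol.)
Nullable non-terminals: B, L, P.
FIRST sets used below: FIRST(P) = { 'c', 'x', ε }, FIRST(L) = { ε }

B: nullable alternative(s) B → ε; FOLLOW(B) = { $ }
  B → b c: FIRST \ {ε} = { 'b' } — disjoint from FOLLOW(B)
  B → c L d: FIRST \ {ε} = { 'c' } — disjoint from FOLLOW(B)
  B → ε: FIRST \ {ε} = { } — this is the only nullable alternative, skip
  B → P L b: FIRST \ {ε} = { 'b', 'c', 'x' } — disjoint from FOLLOW(B)
L has a nullable alternative but only one production, so nothing to check.

P: nullable alternative(s) P → L; FOLLOW(P) = { 'b' }
  P → x L: FIRST \ {ε} = { 'x' } — disjoint from FOLLOW(P)
  P → L: FIRST \ {ε} = { } — this is the only nullable alternative, skip
  P → c: FIRST \ {ε} = { 'c' } — disjoint from FOLLOW(P)

No FIRST/FOLLOW conflicts found.

Answer: No FIRST/FOLLOW conflicts.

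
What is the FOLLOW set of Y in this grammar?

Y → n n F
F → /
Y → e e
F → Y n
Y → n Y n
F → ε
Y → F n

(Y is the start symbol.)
Y is the start symbol, so $ ∈ FOLLOW(Y).
In F → Y n: Y is followed by n, add FIRST(n) \ {ε} = { 'n' }
In Y → n Y n: Y is followed by n, add FIRST(n) \ {ε} = { 'n' }

Taking the union: FOLLOW(Y) = { $, 'n' }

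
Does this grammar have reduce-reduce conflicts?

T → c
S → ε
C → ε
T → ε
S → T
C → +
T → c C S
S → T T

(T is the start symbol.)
Yes — I2: [C → .] vs [T → c .]; I4: [S → .] vs [T → .]; I6: [S → T .] vs [T → .]

A reduce-reduce conflict occurs when an LR(0) state has two complete items [A → α .] and [B → β .] — both call for a reduction, and with no lookahead the parser cannot choose between them.

Augment with T' → T and build the canonical LR(0) collection (I0 = CLOSURE({[T' → . T]}), then GOTO on every symbol after a dot until no new states appear). It has 8 states:
  I0: { [T → . c C S], [T → . c], [T → .], [T' → . T] }  — shift, reduce
  I1: { [T' → T .] }  — accept
  I2: { [C → . +], [C → .], [T → c . C S], [T → c .] }  — shift, 2 reduces
  I3: { [C → + .] }  — reduce
  I4: { [S → . T T], [S → . T], [S → .], [T → . c C S], [T → . c], [T → .], [T → c C . S] }  — shift, 2 reduces
  I5: { [T → c C S .] }  — reduce
  I6: { [S → T . T], [S → T .], [T → . c C S], [T → . c], [T → .] }  — shift, 2 reduces
  I7: { [S → T T .] }  — reduce

I2 contains complete items [C → .], [T → c .] — reduce-reduce conflict.
I4 contains complete items [S → .], [T → .] — reduce-reduce conflict.
I6 contains complete items [S → T .], [T → .] — reduce-reduce conflict.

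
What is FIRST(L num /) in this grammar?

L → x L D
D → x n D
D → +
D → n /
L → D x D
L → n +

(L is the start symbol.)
FIRST sets of the non-terminals involved (from the grammar, by fixed-point iteration):
  FIRST(L) = { '+', 'n', 'x' }

To compute FIRST(L num /), process the symbols left to right:
Symbol L is a non-terminal. Add FIRST(L) \ {ε} = { '+', 'n', 'x' }
L is not nullable (ε ∉ FIRST(L)), so stop here.
FIRST(L num /) = { '+', 'n', 'x' }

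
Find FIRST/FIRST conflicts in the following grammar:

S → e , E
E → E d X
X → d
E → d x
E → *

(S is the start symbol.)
A FIRST/FIRST conflict occurs when two productions N → α and N → β for the same non-terminal have FIRST(α) ∩ FIRST(β) ≠ ∅ (with ε ∈ FIRST of a nullable right-hand side, so two nullable alternatives also conflict).

FIRST sets of the non-terminals at (or reachable through a nullable prefix from) the front of some alternative:
  FIRST(E) = { '*', 'd' }

Productions for E:
  E → E d X: FIRST = { '*', 'd' }
  E → d x: FIRST = { 'd' }
  E → *: FIRST = { '*' }
S, X have only one production, so no FIRST/FIRST conflict is possible there.

Conflict for E: E → E d X and E → d x
  Overlap: { 'd' }
Conflict for E: E → E d X and E → *
  Overlap: { '*' }

Answer: Yes. E → E d X / E → d x on { 'd' }; E → E d X / E → '*' on { '*' }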